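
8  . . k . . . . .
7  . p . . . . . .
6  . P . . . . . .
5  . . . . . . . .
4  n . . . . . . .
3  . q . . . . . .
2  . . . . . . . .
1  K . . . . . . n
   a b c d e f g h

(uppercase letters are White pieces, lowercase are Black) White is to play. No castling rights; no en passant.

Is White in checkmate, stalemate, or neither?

stalemate

White to move; white king on a1.
In check: no.
King squares — b1: attacked by Qb3; a2: attacked by Qb3; b2: attacked by Qb3.
Legal moves for White: none.
Not in check and no legal moves → stalemate.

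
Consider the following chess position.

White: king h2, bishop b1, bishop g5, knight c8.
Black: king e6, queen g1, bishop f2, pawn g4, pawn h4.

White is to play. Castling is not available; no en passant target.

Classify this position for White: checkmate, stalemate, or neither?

checkmate

White to move; white king on h2.
In check: yes, from the black queen on g1.
King squares — g1: attacked by Bf2; h1: attacked by Qg1; g2: attacked by Qg1; g3: attacked by Qg1; h3: attacked by Pg4.
Legal moves for White: none.
In check with no legal moves → checkmate.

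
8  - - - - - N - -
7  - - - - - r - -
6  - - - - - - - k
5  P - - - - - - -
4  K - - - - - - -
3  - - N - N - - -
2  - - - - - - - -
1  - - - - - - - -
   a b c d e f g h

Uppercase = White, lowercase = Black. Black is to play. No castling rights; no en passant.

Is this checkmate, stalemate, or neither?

neither

Black to move; black king on h6.
In check: no.
Legal moves for Black: Rxf8, Rh7, Rg7, Re7, Rd7, Rc7, Rb7, Ra7, Rf6, Rf5, Rf4+, Rf3, Rf2, Rf1, Kg7, Kh5, Kg5.
Black has 17 legal moves and is not in check → neither.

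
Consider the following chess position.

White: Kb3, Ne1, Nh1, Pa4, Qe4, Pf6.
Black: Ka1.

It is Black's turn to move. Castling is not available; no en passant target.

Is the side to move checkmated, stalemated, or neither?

Black to move; black king on a1.
In check: no.
King squares — b1: attacked by Qe4; a2: attacked by Kb3; b2: attacked by Kb3.
Legal moves for Black: none.
Not in check and no legal moves → stalemate.

stalemate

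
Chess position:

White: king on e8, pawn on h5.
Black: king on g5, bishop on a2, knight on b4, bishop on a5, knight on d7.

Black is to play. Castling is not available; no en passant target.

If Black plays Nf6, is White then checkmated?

After Nf6: white king on e8; in check: yes, from the black knight on f6.
White has 2 legal replies: Kf8, Ke7.
In check but a legal move exists → not checkmate.

no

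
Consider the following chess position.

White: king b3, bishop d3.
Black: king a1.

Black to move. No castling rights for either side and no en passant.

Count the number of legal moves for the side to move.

0

Black to move; king on a1.
In check: no.
Legal moves: none.
Count: 0.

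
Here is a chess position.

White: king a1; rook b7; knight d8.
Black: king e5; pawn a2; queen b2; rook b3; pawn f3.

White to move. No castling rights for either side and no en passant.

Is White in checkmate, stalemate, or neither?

White to move; white king on a1.
In check: yes, from the black queen on b2.
King squares — b1: attacked by Pa2; a2: attacked by Qb2; b2: attacked by Rb3.
Legal moves for White: none.
In check with no legal moves → checkmate.

checkmate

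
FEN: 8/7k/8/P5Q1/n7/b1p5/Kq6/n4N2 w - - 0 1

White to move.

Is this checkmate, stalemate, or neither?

checkmate

White to move; white king on a2.
In check: yes, from the black queen on b2.
King squares — a1: attacked by Qb2; b1: attacked by Qb2; b2: attacked by Ba3; a3: attacked by Qb2; b3: attacked by Na1.
Legal moves for White: none.
In check with no legal moves → checkmate.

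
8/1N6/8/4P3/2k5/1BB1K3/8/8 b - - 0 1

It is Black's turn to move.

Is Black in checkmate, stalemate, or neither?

Black to move; black king on c4.
In check: yes, from the white bishop on b3.
Legal moves for Black: Kb5, Kxc3, Kxb3.
Black is in check but has 3 legal moves → neither.

neither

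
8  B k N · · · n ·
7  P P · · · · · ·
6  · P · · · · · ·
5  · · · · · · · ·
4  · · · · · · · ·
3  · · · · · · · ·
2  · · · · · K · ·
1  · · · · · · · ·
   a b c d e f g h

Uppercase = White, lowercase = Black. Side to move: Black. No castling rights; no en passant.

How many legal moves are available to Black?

0

Black to move; king on b8.
In check: yes, from the white pawn on a7.
Legal moves: none.
Count: 0.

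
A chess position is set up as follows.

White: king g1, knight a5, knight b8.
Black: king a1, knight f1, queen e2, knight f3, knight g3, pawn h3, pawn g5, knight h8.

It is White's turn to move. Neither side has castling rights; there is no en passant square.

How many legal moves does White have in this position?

0

White to move; king on g1.
In check: yes, from the black knight on f3.
Legal moves: none.
Count: 0.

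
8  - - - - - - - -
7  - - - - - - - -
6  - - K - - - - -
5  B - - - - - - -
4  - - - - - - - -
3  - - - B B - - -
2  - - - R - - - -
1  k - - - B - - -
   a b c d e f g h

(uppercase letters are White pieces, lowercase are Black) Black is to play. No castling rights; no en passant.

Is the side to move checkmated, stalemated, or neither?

stalemate

Black to move; black king on a1.
In check: no.
King squares — b1: attacked by Bd3; a2: attacked by Rd2; b2: attacked by Rd2.
Legal moves for Black: none.
Not in check and no legal moves → stalemate.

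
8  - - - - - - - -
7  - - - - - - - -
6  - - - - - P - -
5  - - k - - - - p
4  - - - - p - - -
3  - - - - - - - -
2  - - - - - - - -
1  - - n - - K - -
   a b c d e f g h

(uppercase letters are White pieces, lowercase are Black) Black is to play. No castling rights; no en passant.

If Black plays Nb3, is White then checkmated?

no

After Nb3: white king on f1; in check: no.
White is not in check, so this cannot be checkmate.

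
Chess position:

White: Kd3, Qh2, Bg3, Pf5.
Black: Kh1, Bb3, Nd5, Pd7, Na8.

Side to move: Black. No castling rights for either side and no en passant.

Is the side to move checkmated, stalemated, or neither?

Black to move; black king on h1.
In check: yes, from the white queen on h2.
King squares — g1: attacked by Qh2; g2: attacked by Qh2; h2: attacked by Bg3.
Legal moves for Black: none.
In check with no legal moves → checkmate.

checkmate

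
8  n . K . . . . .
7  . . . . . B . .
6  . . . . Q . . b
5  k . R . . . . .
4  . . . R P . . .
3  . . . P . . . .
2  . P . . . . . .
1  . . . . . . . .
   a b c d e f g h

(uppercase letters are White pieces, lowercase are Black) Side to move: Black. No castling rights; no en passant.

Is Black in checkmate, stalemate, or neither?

Black to move; black king on a5.
In check: yes, from the white rook on c5.
King squares — a4: attacked by Rd4; b4: attacked by Rd4; b5: attacked by Rc5; a6: attacked by Qe6; b6: attacked by Qe6.
Legal moves for Black: none.
In check with no legal moves → checkmate.

checkmate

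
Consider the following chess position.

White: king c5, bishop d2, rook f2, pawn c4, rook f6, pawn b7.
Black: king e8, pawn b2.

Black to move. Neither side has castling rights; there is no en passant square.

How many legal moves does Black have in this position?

Black to move; king on e8.
In check: no.
Legal moves: Kd8, Ke7, Kd7, b1=Q, b1=R, b1=B, b1=N.
Count: 7.

7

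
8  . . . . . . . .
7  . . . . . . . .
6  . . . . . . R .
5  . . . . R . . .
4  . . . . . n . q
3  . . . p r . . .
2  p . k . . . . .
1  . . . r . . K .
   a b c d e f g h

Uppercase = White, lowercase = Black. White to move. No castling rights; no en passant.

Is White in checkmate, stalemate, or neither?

checkmate

White to move; white king on g1.
In check: yes, from the black rook on d1.
King squares — f1: attacked by Rd1; h1: attacked by Rd1; f2: attacked by Qh4; g2: attacked by Nf4; h2: attacked by Qh4.
Legal moves for White: none.
In check with no legal moves → checkmate.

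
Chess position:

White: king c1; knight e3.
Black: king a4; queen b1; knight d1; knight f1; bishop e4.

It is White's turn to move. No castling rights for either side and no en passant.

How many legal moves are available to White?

0

White to move; king on c1.
In check: yes, from the black queen on b1.
Legal moves: none.
Count: 0.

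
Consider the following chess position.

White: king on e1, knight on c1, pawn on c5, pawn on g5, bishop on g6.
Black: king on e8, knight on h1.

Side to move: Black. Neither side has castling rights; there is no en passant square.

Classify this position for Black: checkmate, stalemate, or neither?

Black to move; black king on e8.
In check: yes, from the white bishop on g6.
Legal moves for Black: Kf8, Kd8, Ke7, Kd7.
Black is in check but has 4 legal moves → neither.

neither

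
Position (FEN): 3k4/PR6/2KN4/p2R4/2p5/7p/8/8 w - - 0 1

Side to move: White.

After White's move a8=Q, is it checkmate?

After a8=Q: black king on d8; in check: yes, from the white queen on a8.
King squares — c7: attacked by Kc6; d7: attacked by Kc6; e7: attacked by Rb7; c8: attacked by Nd6; e8: attacked by Nd6.
Black has no legal moves → checkmate.

yes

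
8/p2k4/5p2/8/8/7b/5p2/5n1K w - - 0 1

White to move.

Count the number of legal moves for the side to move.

White to move; king on h1.
In check: no.
Legal moves: none.
Count: 0.

0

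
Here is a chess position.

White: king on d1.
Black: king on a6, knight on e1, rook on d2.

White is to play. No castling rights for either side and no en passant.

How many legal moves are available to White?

3

White to move; king on d1.
In check: yes, from the black rook on d2.
Legal moves: Kxd2, Kxe1, Kc1.
Count: 3.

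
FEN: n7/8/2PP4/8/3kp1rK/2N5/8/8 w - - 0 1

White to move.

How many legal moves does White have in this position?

3

White to move; king on h4.
In check: yes, from the black rook on g4.
Legal moves: Kh5, Kxg4, Kh3.
Count: 3.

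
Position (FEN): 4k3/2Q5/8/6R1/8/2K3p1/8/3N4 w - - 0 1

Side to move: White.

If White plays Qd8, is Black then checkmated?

After Qd8: black king on e8; in check: yes, from the white queen on d8.
Black has 2 legal replies: Kxd8, Kf7.
In check but a legal move exists → not checkmate.

no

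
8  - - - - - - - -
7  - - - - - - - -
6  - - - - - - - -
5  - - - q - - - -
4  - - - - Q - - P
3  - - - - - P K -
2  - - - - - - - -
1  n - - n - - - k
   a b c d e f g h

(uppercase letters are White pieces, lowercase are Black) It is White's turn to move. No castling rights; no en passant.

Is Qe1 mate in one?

yes

After Qe1: black king on h1; in check: yes, from the white queen on e1.
King squares — g1: attacked by Qe1; g2: attacked by Kg3; h2: attacked by Kg3.
Black has no legal moves → checkmate.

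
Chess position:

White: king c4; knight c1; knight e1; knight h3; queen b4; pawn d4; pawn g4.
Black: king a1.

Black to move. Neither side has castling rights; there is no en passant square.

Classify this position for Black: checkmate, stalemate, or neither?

stalemate

Black to move; black king on a1.
In check: no.
King squares — b1: attacked by Qb4; a2: attacked by Nc1; b2: attacked by Qb4.
Legal moves for Black: none.
Not in check and no legal moves → stalemate.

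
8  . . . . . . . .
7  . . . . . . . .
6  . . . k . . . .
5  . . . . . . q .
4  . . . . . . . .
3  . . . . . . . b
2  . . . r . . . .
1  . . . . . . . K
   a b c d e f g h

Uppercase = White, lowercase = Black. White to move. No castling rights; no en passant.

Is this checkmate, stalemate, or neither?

White to move; white king on h1.
In check: no.
King squares — g1: attacked by Qg5; g2: attacked by Rd2; h2: attacked by Rd2.
Legal moves for White: none.
Not in check and no legal moves → stalemate.

stalemate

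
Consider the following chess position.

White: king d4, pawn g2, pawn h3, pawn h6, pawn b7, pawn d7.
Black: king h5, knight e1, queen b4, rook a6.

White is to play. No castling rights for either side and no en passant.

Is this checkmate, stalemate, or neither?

White to move; white king on d4.
In check: yes, from the black queen on b4.
King squares — c3: attacked by Qb4; d3: attacked by Ne1; e3: available; c4: attacked by Qb4; e4: attacked by Qb4; c5: attacked by Qb4; d5: available; e5: available.
Legal moves for White: Ke5, Kd5, Ke3.
White is in check but has 3 legal moves → neither.

neither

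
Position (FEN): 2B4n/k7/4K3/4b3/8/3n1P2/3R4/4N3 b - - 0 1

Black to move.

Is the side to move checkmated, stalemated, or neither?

neither

Black to move; black king on a7.
In check: no.
Legal moves for Black include: Nf7, Ng6, Kb8, Ka8, Kb6, Bb8, Bg7, Bc7, Bf6, Bd6, Bf4, Bd4, Bg3, Bc3, Bh2, Bb2, Ba1, Nc5+, ... (list truncated; more exist).
Black has legal moves and is not in check → neither.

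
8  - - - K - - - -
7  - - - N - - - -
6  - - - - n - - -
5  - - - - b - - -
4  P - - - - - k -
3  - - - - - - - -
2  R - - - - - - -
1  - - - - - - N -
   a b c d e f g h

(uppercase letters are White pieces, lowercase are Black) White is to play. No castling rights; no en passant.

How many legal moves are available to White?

3

White to move; king on d8.
In check: yes, from the black knight on e6.
Legal moves: Ke8, Kc8, Ke7.
Count: 3.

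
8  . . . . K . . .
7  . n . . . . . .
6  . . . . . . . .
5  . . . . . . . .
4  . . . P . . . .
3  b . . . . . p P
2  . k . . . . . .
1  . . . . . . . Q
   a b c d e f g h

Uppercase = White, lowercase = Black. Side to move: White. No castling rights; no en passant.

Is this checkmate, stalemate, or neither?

neither

White to move; white king on e8.
In check: no.
Legal moves for White: Kf7, Kd7, Qxb7+, Qc6, Qd5, Qe4, Qf3, Qh2+, Qg2+, Qg1, Qf1, Qe1, Qd1, Qc1+, Qb1+, Qa1+, d5, h4.
White has 18 legal moves and is not in check → neither.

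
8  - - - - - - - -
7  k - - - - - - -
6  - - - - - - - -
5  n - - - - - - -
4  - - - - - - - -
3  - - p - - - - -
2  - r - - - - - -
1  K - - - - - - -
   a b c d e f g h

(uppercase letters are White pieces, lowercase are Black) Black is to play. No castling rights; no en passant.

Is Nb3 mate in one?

After Nb3: white king on a1; in check: yes, from the black knight on b3.
King squares — b1: attacked by Rb2; a2: attacked by Rb2; b2: attacked by Pc3.
White has no legal moves → checkmate.

yes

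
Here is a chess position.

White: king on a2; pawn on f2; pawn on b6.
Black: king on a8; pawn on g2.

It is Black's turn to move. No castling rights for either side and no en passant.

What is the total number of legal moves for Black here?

6

Black to move; king on a8.
In check: no.
Legal moves: Kb8, Kb7, g1=Q, g1=R, g1=B, g1=N.
Count: 6.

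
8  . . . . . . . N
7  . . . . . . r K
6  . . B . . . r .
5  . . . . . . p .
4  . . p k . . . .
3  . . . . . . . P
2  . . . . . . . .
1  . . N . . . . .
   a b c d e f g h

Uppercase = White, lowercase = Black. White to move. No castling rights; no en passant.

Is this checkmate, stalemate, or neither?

White to move; white king on h7.
In check: yes, from the black rook on g7.
King squares — g6: attacked by Rg7; h6: attacked by Rg6; g7: attacked by Rg6; g8: attacked by Rg7; h8: own knight.
Legal moves for White: none.
In check with no legal moves → checkmate.

checkmate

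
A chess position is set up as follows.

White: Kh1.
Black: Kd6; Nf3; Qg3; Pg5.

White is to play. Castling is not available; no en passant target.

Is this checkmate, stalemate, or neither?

White to move; white king on h1.
In check: no.
King squares — g1: attacked by Nf3; g2: attacked by Qg3; h2: attacked by Nf3.
Legal moves for White: none.
Not in check and no legal moves → stalemate.

stalemate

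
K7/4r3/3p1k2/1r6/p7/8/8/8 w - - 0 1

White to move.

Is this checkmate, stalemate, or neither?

stalemate

White to move; white king on a8.
In check: no.
King squares — a7: attacked by Re7; b7: attacked by Rb5; b8: attacked by Rb5.
Legal moves for White: none.
Not in check and no legal moves → stalemate.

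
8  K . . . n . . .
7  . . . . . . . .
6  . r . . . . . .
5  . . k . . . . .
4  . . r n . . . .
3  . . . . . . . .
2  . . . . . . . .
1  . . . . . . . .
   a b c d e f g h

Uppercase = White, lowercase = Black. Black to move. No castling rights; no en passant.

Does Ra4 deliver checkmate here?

After Ra4: white king on a8; in check: yes, from the black rook on a4.
King squares — a7: attacked by Ra4; b7: attacked by Rb6; b8: attacked by Rb6.
White has no legal moves → checkmate.

yes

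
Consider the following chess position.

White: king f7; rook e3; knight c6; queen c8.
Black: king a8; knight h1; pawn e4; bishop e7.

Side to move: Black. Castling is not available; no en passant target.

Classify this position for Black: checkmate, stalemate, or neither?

checkmate

Black to move; black king on a8.
In check: yes, from the white queen on c8.
King squares — a7: attacked by Nc6; b7: attacked by Qc8; b8: attacked by Nc6.
Legal moves for Black: none.
In check with no legal moves → checkmate.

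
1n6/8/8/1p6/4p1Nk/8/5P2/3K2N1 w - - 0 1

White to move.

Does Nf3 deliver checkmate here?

After Nf3: black king on h4; in check: yes, from the white knight on f3.
Black has 4 legal replies: Kh5, Kxg4, Kh3, exf3.
In check but a legal move exists → not checkmate.

no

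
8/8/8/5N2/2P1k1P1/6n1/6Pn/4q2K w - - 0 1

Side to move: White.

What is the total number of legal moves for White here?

White to move; king on h1.
In check: yes, from the black queen on e1 and the black knight on g3.
Legal moves: Kxh2.
Count: 1.

1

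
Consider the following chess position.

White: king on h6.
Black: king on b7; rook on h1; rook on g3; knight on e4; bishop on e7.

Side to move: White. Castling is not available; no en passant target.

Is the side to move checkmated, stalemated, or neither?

checkmate

White to move; white king on h6.
In check: yes, from the black rook on h1.
King squares — g5: attacked by Rg3; h5: attacked by Rh1; g6: attacked by Rg3; g7: attacked by Rg3; h7: attacked by Rh1.
Legal moves for White: none.
In check with no legal moves → checkmate.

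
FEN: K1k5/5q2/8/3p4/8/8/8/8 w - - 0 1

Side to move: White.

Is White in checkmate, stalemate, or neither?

White to move; white king on a8.
In check: no.
King squares — a7: attacked by Qf7; b7: attacked by Qf7; b8: attacked by Kc8.
Legal moves for White: none.
Not in check and no legal moves → stalemate.

stalemate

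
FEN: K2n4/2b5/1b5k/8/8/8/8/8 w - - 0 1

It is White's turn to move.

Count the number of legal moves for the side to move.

White to move; king on a8.
In check: no.
Legal moves: none.
Count: 0.

0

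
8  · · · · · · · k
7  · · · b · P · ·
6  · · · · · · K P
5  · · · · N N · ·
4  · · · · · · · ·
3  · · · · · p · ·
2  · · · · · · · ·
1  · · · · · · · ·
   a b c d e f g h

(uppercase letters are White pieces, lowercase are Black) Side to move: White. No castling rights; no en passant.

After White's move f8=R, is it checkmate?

After f8=R: black king on h8; in check: yes, from the white rook on f8.
King squares — g7: attacked by Nf5; h7: attacked by Kg6; g8: attacked by Rf8.
Black has no legal moves → checkmate.

yes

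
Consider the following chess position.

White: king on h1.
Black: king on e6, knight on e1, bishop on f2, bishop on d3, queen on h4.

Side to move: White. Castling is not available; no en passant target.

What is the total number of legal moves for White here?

White to move; king on h1.
In check: yes, from the black queen on h4.
Legal moves: none.
Count: 0.

0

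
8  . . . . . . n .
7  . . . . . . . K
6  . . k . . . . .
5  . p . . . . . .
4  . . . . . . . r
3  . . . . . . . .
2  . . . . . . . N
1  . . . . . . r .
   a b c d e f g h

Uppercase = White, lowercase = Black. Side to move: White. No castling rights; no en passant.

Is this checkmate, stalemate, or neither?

checkmate

White to move; white king on h7.
In check: yes, from the black rook on h4.
King squares — g6: attacked by Rg1; h6: attacked by Rh4; g7: attacked by Rg1; g8: attacked by Rg1; h8: attacked by Rh4.
Legal moves for White: none.
In check with no legal moves → checkmate.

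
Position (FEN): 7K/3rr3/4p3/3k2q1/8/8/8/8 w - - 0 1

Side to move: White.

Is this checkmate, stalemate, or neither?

stalemate

White to move; white king on h8.
In check: no.
King squares — g7: attacked by Qg5; h7: attacked by Re7; g8: attacked by Qg5.
Legal moves for White: none.
Not in check and no legal moves → stalemate.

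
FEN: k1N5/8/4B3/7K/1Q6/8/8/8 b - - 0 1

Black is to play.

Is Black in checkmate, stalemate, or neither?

Black to move; black king on a8.
In check: no.
King squares — a7: attacked by Nc8; b7: attacked by Qb4; b8: attacked by Qb4.
Legal moves for Black: none.
Not in check and no legal moves → stalemate.

stalemate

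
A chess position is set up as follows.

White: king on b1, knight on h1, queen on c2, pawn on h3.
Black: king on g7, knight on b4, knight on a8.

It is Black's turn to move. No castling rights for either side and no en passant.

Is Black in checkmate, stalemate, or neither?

neither

Black to move; black king on g7.
In check: no.
Legal moves for Black: Nc7, Nb6, Kh8, Kg8, Kf8, Kf7, Kh6, Kf6, Nc6, Na6, Nd5, Nd3, Nxc2, Na2.
Black has 14 legal moves and is not in check → neither.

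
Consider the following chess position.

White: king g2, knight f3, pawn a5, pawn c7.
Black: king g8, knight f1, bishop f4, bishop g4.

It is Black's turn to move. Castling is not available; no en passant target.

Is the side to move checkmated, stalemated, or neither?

neither

Black to move; black king on g8.
In check: no.
Legal moves for Black include: Kh8, Kf8, Kh7, Kg7, Kf7, Bc8, Bd7, Be6, Bh5, Bf5, Bh3+, Bxf3+, Bxc7, Bh6, Bd6, Bg5, Be5, Bg3, ... (list truncated; more exist).
Black has legal moves and is not in check → neither.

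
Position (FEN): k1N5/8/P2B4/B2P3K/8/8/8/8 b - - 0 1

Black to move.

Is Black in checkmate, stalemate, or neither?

stalemate

Black to move; black king on a8.
In check: no.
King squares — a7: attacked by Nc8; b7: attacked by Pa6; b8: attacked by Bd6.
Legal moves for Black: none.
Not in check and no legal moves → stalemate.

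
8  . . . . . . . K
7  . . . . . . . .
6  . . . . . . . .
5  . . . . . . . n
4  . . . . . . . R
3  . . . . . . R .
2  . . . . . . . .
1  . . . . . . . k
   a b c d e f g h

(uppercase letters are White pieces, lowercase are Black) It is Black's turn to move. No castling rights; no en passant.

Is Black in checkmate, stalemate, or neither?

checkmate

Black to move; black king on h1.
In check: yes, from the white rook on h4.
King squares — g1: attacked by Rg3; g2: attacked by Rg3; h2: attacked by Rh4.
Legal moves for Black: none.
In check with no legal moves → checkmate.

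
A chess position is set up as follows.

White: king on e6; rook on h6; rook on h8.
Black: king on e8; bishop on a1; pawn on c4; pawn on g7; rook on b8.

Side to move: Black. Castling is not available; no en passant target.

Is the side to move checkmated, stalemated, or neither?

checkmate

Black to move; black king on e8.
In check: yes, from the white rook on h8.
King squares — d7: attacked by Ke6; e7: attacked by Ke6; f7: attacked by Ke6; d8: attacked by Rh8; f8: attacked by Rh8.
Legal moves for Black: none.
In check with no legal moves → checkmate.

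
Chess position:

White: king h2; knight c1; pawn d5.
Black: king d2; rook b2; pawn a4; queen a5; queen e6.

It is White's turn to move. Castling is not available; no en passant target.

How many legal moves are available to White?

White to move; king on h2.
In check: no.
Legal moves: Kg3, Kg2, Kh1, Kg1, Nd3, Nb3+, Ne2, Na2, dxe6, d6.
Count: 10.

10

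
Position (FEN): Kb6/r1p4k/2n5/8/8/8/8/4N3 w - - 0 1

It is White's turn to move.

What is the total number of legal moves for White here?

White to move; king on a8.
In check: yes, from the black rook on a7.
Legal moves: none.
Count: 0.

0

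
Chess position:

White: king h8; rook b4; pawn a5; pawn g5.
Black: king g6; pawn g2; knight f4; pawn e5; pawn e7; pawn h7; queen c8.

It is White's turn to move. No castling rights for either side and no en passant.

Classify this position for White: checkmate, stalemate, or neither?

White to move; white king on h8.
In check: yes, from the black queen on c8.
King squares — g7: attacked by Kg6; h7: attacked by Kg6; g8: attacked by Qc8.
Legal moves for White: none.
In check with no legal moves → checkmate.

checkmate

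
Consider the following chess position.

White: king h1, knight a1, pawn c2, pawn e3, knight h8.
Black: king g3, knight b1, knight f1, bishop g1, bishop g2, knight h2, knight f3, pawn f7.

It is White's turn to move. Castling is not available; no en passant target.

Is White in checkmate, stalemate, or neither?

White to move; white king on h1.
In check: yes, from the black bishop on g2.
King squares — g1: attacked by Nf3; g2: attacked by Kg3; h2: attacked by Nf1.
Legal moves for White: none.
In check with no legal moves → checkmate.

checkmate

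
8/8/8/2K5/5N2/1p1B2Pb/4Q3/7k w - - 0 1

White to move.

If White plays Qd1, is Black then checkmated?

After Qd1: black king on h1; in check: yes, from the white queen on d1.
Black has 2 legal replies: Kh2, Bf1.
In check but a legal move exists → not checkmate.

no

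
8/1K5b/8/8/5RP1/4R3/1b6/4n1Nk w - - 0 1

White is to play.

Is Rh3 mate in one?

After Rh3: black king on h1; in check: yes, from the white rook on h3.
Black has 2 legal replies: Kg2, Kxg1.
In check but a legal move exists → not checkmate.

no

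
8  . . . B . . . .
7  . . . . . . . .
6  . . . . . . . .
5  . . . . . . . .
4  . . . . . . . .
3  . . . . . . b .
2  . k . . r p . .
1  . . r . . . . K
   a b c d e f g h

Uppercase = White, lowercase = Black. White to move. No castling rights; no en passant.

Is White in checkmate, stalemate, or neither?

neither

White to move; white king on h1.
In check: yes, from the black rook on c1.
Legal moves for White: Kg2.
White is in check but has 1 legal move → neither.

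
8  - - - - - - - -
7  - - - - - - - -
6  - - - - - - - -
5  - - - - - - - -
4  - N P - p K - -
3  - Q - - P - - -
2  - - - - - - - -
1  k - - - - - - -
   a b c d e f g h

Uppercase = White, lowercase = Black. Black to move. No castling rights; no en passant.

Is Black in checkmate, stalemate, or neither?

Black to move; black king on a1.
In check: no.
King squares — b1: attacked by Qb3; a2: attacked by Qb3; b2: attacked by Qb3.
Legal moves for Black: none.
Not in check and no legal moves → stalemate.

stalemate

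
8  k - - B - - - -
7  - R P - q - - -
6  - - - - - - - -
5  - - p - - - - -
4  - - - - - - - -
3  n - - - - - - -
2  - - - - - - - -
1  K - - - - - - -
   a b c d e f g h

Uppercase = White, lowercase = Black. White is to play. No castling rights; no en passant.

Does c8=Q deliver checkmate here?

yes

After c8=Q: black king on a8; in check: yes, from the white queen on c8.
King squares — a7: attacked by Rb7; b7: attacked by Qc8; b8: attacked by Rb7.
Black has no legal moves → checkmate.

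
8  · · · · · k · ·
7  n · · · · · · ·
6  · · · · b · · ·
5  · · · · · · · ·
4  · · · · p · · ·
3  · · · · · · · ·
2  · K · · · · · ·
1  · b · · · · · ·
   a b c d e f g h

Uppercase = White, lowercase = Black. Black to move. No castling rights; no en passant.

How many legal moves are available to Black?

23

Black to move; king on f8.
In check: no.
Legal moves: Kg8, Ke8, Kg7, Kf7, Ke7, Nc8, Nc6, Nb5, Bg8, Bc8, Bf7, Bd7, Bf5, Bd5, Bg4, Bc4, Bh3, Bb3, Bea2, Bd3, Bc2, Bba2, e3.
Count: 23.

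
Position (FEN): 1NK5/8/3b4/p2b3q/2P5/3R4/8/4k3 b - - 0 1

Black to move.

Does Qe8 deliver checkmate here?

After Qe8: white king on c8; in check: yes, from the black queen on e8.
King squares — b7: attacked by Bd5; c7: attacked by Bd6; d7: attacked by Qe8; b8: own knight; d8: attacked by Qe8.
White has no legal moves → checkmate.

yes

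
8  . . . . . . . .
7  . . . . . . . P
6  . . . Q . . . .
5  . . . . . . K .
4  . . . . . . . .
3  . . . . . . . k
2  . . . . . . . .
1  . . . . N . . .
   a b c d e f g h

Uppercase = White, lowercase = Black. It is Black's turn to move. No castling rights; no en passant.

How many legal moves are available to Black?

0

Black to move; king on h3.
In check: no.
Legal moves: none.
Count: 0.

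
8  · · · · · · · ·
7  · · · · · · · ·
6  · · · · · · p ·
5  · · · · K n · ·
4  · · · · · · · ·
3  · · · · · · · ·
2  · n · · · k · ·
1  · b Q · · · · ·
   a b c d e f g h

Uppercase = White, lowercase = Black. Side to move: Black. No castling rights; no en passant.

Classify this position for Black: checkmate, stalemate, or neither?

neither

Black to move; black king on f2.
In check: no.
Legal moves for Black include: Ng7, Ne7, Nh6, Nd6, Nh4, Nd4, Ng3, Ne3, Kg3, Kf3, Kg2, Ke2, Nc4+, Na4, Nd3+, Nd1, Be4, Bd3, ... (list truncated; more exist).
Black has legal moves and is not in check → neither.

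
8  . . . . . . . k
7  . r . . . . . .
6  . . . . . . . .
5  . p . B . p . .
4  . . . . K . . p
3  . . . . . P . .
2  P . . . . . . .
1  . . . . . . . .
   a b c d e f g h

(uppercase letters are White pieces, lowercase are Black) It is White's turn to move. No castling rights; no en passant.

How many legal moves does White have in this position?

White to move; king on e4.
In check: yes, from the black pawn on f5.
Legal moves: Kxf5, Ke5, Kf4, Kd4, Ke3, Kd3.
Count: 6.

6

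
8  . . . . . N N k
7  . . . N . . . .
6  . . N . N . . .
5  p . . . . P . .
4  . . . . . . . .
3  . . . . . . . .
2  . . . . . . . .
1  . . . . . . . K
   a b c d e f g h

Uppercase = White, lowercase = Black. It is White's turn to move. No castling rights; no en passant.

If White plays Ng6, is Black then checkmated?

no

After Ng6: black king on h8; in check: yes, from the white knight on g6.
Black has 2 legal replies: Kxg8, Kh7.
In check but a legal move exists → not checkmate.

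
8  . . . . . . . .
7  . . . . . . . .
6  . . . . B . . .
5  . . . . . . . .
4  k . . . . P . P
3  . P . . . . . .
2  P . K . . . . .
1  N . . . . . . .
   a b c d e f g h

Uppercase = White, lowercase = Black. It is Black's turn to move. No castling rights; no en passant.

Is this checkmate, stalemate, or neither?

Black to move; black king on a4.
In check: yes, from the white pawn on b3.
Legal moves for Black: Kb5, Ka5, Kb4, Ka3.
Black is in check but has 4 legal moves → neither.

neither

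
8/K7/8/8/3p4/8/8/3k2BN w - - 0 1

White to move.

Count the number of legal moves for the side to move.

11

White to move; king on a7.
In check: no.
Legal moves: Kb8, Ka8, Kb7, Kb6, Ka6, Ng3, Nf2+, Bxd4, Be3, Bh2, Bf2.
Count: 11.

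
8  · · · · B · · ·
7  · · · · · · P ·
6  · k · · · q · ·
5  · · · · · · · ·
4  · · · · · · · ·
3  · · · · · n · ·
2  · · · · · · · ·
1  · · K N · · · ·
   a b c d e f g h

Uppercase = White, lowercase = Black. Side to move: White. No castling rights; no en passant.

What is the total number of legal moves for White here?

17

White to move; king on c1.
In check: no.
Legal moves: Bf7, Bd7, Bg6, Bc6, Bh5, Bb5, Ba4, Ne3, Nc3, Nf2, Nb2, Kc2, Kb1, g8=Q, g8=R, g8=B, g8=N.
Count: 17.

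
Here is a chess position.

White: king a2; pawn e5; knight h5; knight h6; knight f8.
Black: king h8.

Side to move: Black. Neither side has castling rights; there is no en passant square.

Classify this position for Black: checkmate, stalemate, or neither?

Black to move; black king on h8.
In check: no.
King squares — g7: attacked by Nh5; h7: attacked by Nf8; g8: attacked by Nh6.
Legal moves for Black: none.
Not in check and no legal moves → stalemate.

stalemate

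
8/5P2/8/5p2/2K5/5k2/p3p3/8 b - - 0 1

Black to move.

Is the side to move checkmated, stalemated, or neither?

Black to move; black king on f3.
In check: no.
Legal moves for Black: Kg4, Kf4, Ke4, Kg3, Ke3, Kg2, Kf2, f4, e1=Q, e1=R, e1=B, e1=N, a1=Q, a1=R, a1=B, a1=N.
Black has 16 legal moves and is not in check → neither.

neither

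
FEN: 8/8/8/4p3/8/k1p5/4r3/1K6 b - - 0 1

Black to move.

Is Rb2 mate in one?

After Rb2: white king on b1; in check: yes, from the black rook on b2.
White has 2 legal replies: Kc1, Ka1.
In check but a legal move exists → not checkmate.

no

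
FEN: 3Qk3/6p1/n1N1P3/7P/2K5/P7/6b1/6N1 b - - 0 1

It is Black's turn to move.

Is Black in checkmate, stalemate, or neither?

Black to move; black king on e8.
In check: yes, from the white queen on d8.
King squares — d7: attacked by Pe6; e7: attacked by Nc6; f7: attacked by Pe6; d8: attacked by Nc6; f8: attacked by Qd8.
Legal moves for Black: none.
In check with no legal moves → checkmate.

checkmate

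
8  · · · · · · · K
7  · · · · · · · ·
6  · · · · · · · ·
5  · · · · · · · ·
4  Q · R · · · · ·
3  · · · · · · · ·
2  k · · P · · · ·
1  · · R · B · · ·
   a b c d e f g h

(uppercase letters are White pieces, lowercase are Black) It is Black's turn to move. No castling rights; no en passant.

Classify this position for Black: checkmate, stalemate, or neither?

neither

Black to move; black king on a2.
In check: yes, from the white queen on a4.
Legal moves for Black: Kb2.
Black is in check but has 1 legal move → neither.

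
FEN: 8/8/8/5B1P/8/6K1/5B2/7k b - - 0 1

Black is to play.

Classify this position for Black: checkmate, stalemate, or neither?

Black to move; black king on h1.
In check: no.
King squares — g1: attacked by Bf2; g2: attacked by Kg3; h2: attacked by Kg3.
Legal moves for Black: none.
Not in check and no legal moves → stalemate.

stalemate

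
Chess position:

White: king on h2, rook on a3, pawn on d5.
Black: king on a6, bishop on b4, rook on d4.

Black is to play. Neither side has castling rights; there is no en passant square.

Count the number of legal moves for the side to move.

5

Black to move; king on a6.
In check: yes, from the white rook on a3.
Legal moves: Kb7, Kb6, Kb5, Ba5, Bxa3.
Count: 5.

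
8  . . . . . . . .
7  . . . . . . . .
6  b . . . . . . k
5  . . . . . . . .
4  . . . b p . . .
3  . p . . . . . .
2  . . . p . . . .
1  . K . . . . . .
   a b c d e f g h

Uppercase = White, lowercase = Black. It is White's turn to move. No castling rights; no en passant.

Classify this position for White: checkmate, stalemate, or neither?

stalemate

White to move; white king on b1.
In check: no.
King squares — a1: attacked by Bd4; c1: attacked by Pd2; a2: attacked by Pb3; b2: attacked by Bd4; c2: attacked by Pb3.
Legal moves for White: none.
Not in check and no legal moves → stalemate.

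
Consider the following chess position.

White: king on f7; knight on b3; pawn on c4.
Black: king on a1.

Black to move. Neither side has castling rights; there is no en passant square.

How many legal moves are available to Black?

Black to move; king on a1.
In check: yes, from the white knight on b3.
Legal moves: Kb2, Ka2, Kb1.
Count: 3.

3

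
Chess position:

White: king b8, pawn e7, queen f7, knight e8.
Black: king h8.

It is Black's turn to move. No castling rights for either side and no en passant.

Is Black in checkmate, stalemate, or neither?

stalemate

Black to move; black king on h8.
In check: no.
King squares — g7: attacked by Qf7; h7: attacked by Qf7; g8: attacked by Qf7.
Legal moves for Black: none.
Not in check and no legal moves → stalemate.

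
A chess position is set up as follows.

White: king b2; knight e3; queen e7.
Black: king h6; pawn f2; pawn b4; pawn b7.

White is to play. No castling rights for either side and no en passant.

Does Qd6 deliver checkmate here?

no

After Qd6: black king on h6; in check: yes, from the white queen on d6.
Black has 4 legal replies: Kh7, Kg7, Kh5, Kg5.
In check but a legal move exists → not checkmate.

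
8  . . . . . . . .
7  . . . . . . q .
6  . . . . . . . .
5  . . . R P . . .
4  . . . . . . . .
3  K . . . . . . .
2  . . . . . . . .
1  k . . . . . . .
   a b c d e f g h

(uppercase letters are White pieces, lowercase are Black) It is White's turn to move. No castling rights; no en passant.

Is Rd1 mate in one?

After Rd1: black king on a1; in check: yes, from the white rook on d1.
King squares — b1: attacked by Rd1; a2: attacked by Ka3; b2: attacked by Ka3.
Black has no legal moves → checkmate.

yes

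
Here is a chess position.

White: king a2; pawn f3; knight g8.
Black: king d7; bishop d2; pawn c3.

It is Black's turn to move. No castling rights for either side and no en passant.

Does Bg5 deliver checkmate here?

no

After Bg5: white king on a2; in check: no.
White is not in check, so this cannot be checkmate.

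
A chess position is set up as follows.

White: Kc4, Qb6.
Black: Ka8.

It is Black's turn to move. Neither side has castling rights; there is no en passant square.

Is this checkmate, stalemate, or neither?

stalemate

Black to move; black king on a8.
In check: no.
King squares — a7: attacked by Qb6; b7: attacked by Qb6; b8: attacked by Qb6.
Legal moves for Black: none.
Not in check and no legal moves → stalemate.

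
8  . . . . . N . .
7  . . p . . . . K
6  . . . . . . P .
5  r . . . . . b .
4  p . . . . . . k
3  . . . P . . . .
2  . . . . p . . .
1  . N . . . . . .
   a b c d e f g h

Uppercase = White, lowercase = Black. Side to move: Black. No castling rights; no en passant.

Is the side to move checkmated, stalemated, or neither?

Black to move; black king on h4.
In check: no.
Legal moves for Black include: Bd8, Be7, Bh6, Bf6, Bf4, Be3, Bd2, Bc1, Ra8, Ra7, Ra6, Rf5, Re5, Rd5, Rc5, Rb5, Kh5, Kg4, ... (list truncated; more exist).
Black has legal moves and is not in check → neither.

neither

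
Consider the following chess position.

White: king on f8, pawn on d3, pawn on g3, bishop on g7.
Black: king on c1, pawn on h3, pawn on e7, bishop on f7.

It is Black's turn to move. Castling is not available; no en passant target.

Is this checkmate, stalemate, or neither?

neither

Black to move; black king on c1.
In check: no.
Legal moves for Black: Bg8, Be8, Bg6, Be6, Bh5, Bd5, Bc4, Bb3, Ba2, Kd2, Kc2, Kd1, Kb1, e6, h2, e5.
Black has 16 legal moves and is not in check → neither.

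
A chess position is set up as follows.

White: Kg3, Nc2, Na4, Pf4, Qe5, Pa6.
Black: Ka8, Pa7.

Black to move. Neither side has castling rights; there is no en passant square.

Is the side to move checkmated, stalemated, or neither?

stalemate

Black to move; black king on a8.
In check: no.
King squares — a7: own pawn; b7: attacked by Pa6; b8: attacked by Qe5.
Legal moves for Black: none.
Not in check and no legal moves → stalemate.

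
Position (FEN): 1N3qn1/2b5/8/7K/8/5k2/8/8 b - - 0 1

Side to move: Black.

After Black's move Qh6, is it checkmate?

yes

After Qh6: white king on h5; in check: yes, from the black queen on h6.
King squares — g4: attacked by Kf3; h4: attacked by Qh6; g5: attacked by Qh6; g6: attacked by Qh6; h6: attacked by Ng8.
White has no legal moves → checkmate.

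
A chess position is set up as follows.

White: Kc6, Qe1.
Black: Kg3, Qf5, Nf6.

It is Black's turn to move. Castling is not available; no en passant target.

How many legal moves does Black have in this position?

7

Black to move; king on g3.
In check: yes, from the white queen on e1.
Legal moves: Kg4, Kf4, Kh3, Kf3, Kh2, Kg2, Qf2.
Count: 7.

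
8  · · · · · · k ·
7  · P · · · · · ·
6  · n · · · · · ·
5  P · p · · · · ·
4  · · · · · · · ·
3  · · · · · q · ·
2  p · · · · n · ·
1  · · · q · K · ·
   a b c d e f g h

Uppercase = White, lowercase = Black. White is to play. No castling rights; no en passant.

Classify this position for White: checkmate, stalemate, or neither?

White to move; white king on f1.
In check: yes, from the black queen on d1.
King squares — e1: attacked by Qd1; g1: attacked by Qd1; e2: attacked by Qd1; f2: attacked by Qf3; g2: attacked by Qf3.
Legal moves for White: none.
In check with no legal moves → checkmate.

checkmate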